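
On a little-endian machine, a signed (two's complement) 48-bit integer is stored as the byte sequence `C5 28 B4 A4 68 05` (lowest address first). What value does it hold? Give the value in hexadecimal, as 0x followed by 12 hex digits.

0x0568A4B428C5

Little-endian: lowest address holds the least-significant byte.
Reassemble most-significant byte first: 05 68 A4 B4 28 C5 → 0x0568A4B428C5.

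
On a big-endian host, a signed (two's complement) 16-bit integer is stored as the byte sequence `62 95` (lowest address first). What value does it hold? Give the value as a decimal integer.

25237

Big-endian: lowest address holds the most-significant byte.
The bytes are already most-significant first: 0x6295.
0x6295 = 25237.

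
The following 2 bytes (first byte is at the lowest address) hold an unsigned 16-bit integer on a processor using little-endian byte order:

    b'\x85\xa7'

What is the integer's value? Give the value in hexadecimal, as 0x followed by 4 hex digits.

0xA785

Little-endian stores the least-significant byte at the lowest address.
Reassemble most-significant byte first: A7 85 → 0xA785.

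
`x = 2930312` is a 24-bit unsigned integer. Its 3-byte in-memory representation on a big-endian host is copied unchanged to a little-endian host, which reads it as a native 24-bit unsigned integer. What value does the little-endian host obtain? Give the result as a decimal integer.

8959532

2930312 in 24-bit hexadecimal is 0x2CB688.
Stored big-endian, the bytes at ascending addresses are 2C B6 88.
Read back as little-endian, the first byte is least significant, giving 0x88B62C.
0x88B62C = 8959532.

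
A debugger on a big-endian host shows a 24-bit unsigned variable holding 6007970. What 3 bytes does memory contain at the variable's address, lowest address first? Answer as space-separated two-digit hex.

6007970 in hexadecimal, padded to 24 bits, is 0x5BACA2.
Split into bytes (most-significant first): 5B AC A2.
In big-endian order the high byte comes first in memory.
So the memory order matches the most-significant-first order: 5B AC A2.

5B AC A2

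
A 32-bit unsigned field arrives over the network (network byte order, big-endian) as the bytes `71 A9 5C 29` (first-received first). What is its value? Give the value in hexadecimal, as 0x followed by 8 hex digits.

In big-endian order the high byte comes first in memory.
The bytes are already most-significant first: 0x71A95C29.

0x71A95C29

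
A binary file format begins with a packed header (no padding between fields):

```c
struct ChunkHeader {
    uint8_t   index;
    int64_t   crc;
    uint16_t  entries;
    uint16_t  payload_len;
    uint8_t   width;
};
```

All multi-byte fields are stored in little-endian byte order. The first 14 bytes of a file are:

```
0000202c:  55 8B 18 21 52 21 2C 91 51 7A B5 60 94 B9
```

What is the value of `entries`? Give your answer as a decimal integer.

46458

`entries` follows `index` (1 B), `crc` (8 B), so it starts at offset 1 + 8 = 9 and occupies 2 bytes.
Bytes at offsets 9..10: 7A B5.
Little-endian stores the least-significant byte at the lowest address.
Reassemble most-significant byte first: B5 7A → 0xB57A.
0xB57A = 46458.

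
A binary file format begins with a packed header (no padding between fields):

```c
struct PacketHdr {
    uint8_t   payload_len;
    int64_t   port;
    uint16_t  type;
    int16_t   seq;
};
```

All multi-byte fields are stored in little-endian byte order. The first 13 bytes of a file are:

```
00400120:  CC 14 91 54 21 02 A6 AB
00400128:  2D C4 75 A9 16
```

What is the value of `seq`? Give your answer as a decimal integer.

`seq` follows `payload_len` (1 B), `port` (8 B), `type` (2 B), so it starts at offset 1 + 8 + 2 = 11 and occupies 2 bytes.
Bytes at offsets 11..12: A9 16.
In little-endian order the low byte comes first in memory.
Reassemble most-significant byte first: 16 A9 → 0x16A9.
0x16A9 = 5801.

5801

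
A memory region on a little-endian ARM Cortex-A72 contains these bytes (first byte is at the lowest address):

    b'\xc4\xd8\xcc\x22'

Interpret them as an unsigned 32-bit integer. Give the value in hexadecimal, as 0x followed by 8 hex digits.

In little-endian order the low byte comes first in memory.
Reassemble most-significant byte first: 22 CC D8 C4 → 0x22CCD8C4.

0x22CCD8C4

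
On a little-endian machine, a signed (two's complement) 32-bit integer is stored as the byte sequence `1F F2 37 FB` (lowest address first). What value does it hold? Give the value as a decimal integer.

-80219617

In little-endian order the low byte comes first in memory.
Reassemble most-significant byte first: FB 37 F2 1F → 0xFB37F21F.
Top bit is set, so as a signed 32-bit value this is 0xFB37F21F − 2^32 = -80219617.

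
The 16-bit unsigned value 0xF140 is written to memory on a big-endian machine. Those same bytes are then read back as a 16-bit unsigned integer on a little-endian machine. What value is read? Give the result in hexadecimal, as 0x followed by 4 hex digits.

Stored big-endian, the bytes at ascending addresses are F1 40.
Read back as little-endian, the first byte is least significant, giving 0x40F1.

0x40F1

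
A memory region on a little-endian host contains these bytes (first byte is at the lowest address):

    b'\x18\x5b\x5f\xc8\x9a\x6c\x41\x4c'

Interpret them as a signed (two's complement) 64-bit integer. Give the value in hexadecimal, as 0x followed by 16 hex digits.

Little-endian stores the least-significant byte at the lowest address.
Reassemble most-significant byte first: 4C 41 6C 9A C8 5F 5B 18 → 0x4C416C9AC85F5B18.

0x4C416C9AC85F5B18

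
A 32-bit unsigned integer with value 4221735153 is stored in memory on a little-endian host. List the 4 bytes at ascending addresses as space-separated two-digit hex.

F1 90 A2 FB

4221735153 in hexadecimal, padded to 32 bits, is 0xFBA290F1.
Split into bytes (most-significant first): FB A2 90 F1.
Little-endian: lowest address holds the least-significant byte.
So at ascending addresses the bytes are F1 90 A2 FB.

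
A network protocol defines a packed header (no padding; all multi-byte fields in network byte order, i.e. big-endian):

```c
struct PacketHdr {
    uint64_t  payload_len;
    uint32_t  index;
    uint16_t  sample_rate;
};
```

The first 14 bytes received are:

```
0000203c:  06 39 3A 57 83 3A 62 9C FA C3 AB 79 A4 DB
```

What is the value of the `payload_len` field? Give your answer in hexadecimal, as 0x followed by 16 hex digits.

`payload_len` is the first field, at byte offset 0, occupying 8 bytes.
Bytes at offsets 0..7: 06 39 3A 57 83 3A 62 9C.
Big-endian stores the most-significant byte at the lowest address.
The bytes are already most-significant first: 0x06393A57833A629C.

0x06393A57833A629C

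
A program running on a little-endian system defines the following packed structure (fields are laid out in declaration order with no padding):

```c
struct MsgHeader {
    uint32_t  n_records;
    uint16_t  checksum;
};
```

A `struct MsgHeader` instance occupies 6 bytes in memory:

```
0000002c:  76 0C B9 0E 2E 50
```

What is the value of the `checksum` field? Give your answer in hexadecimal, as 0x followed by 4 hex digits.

0x502E

`checksum` follows `n_records` (4 bytes), so it starts at byte offset 4 and occupies 2 bytes.
Bytes at offsets 4..5: 2E 50.
Little-endian stores the least-significant byte at the lowest address.
Reassemble most-significant byte first: 50 2E → 0x502E.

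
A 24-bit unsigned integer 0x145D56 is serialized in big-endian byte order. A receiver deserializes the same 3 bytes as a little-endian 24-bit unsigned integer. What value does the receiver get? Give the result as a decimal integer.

5659924

Stored big-endian, the bytes at ascending addresses are 14 5D 56.
Read back as little-endian, the first byte is least significant, giving 0x565D14.
0x565D14 = 5659924.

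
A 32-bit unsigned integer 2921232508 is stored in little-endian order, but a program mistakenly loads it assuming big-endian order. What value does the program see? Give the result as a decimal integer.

2921232508 in 32-bit hexadecimal is 0xAE1E787C.
Stored little-endian, the bytes at ascending addresses are 7C 78 1E AE.
Read back as big-endian, the last byte is least significant, giving 0x7C781EAE.
0x7C781EAE = 2088246958.

2088246958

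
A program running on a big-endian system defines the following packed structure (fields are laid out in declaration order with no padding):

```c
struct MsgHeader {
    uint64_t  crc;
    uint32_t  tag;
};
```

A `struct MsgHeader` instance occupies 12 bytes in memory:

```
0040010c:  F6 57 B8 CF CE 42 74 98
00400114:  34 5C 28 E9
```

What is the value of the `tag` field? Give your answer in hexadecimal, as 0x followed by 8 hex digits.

`tag` follows `crc` (8 bytes), so it starts at byte offset 8 and occupies 4 bytes.
Bytes at offsets 8..11: 34 5C 28 E9.
Big-endian stores the most-significant byte at the lowest address.
The bytes are already most-significant first: 0x345C28E9.

0x345C28E9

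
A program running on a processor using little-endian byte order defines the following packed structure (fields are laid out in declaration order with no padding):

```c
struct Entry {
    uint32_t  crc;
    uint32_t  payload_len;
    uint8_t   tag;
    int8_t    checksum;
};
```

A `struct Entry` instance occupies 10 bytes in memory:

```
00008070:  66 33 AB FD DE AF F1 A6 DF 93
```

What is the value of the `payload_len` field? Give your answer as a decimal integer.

2800857054

`payload_len` follows `crc` (4 bytes), so it starts at byte offset 4 and occupies 4 bytes.
Bytes at offsets 4..7: DE AF F1 A6.
Little-endian stores the least-significant byte at the lowest address.
Reassemble most-significant byte first: A6 F1 AF DE → 0xA6F1AFDE.
0xA6F1AFDE = 2800857054.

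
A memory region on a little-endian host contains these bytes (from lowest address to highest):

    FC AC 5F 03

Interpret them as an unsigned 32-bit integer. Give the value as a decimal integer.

In little-endian order the low byte comes first in memory.
Reassemble most-significant byte first: 03 5F AC FC → 0x035FACFC.
0x035FACFC = 56601852.

56601852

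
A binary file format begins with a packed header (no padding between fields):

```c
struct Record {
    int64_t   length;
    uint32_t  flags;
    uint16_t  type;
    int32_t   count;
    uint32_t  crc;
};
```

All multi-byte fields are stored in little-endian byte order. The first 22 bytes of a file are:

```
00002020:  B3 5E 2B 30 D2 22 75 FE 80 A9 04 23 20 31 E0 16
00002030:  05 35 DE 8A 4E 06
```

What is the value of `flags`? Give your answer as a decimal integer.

587508096

`flags` follows `length` (8 bytes), so it starts at byte offset 8 and occupies 4 bytes.
Bytes at offsets 8..11: 80 A9 04 23.
Little-endian stores the least-significant byte at the lowest address.
Reassemble most-significant byte first: 23 04 A9 80 → 0x2304A980.
0x2304A980 = 587508096.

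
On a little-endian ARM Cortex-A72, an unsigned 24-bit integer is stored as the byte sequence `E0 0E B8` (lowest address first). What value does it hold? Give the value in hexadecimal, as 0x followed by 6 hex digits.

Little-endian: lowest address holds the least-significant byte.
Reassemble most-significant byte first: B8 0E E0 → 0xB80EE0.

0xB80EE0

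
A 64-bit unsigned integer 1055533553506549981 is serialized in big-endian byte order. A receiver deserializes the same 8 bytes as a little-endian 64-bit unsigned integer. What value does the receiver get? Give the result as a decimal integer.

1055533553506549981 in 64-bit hexadecimal is 0x0EA6022CA94380DD.
Stored big-endian, the bytes at ascending addresses are 0E A6 02 2C A9 43 80 DD.
Read back as little-endian, the first byte is least significant, giving 0xDD8043A92C02A60E.
0xDD8043A92C02A60E = 15960831473267942926.

15960831473267942926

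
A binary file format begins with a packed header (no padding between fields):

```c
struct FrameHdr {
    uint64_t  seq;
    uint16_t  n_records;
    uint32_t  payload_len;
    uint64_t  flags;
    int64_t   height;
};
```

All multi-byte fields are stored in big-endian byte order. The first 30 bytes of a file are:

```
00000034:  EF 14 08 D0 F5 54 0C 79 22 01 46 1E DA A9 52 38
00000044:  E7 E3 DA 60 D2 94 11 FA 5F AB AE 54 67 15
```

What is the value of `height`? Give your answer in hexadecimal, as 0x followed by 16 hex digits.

`height` follows `seq` (8 B), `n_records` (2 B), `payload_len` (4 B), `flags` (8 B), so it starts at offset 8 + 2 + 4 + 8 = 22 and occupies 8 bytes.
Bytes at offsets 22..29: 11 FA 5F AB AE 54 67 15.
Big-endian: lowest address holds the most-significant byte.
The bytes are already most-significant first: 0x11FA5FABAE546715.

0x11FA5FABAE546715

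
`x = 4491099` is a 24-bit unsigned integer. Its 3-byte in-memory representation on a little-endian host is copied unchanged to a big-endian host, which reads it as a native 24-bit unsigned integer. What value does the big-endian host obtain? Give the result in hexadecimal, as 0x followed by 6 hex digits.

0x5B8744

4491099 in 24-bit hexadecimal is 0x44875B.
Stored little-endian, the bytes at ascending addresses are 5B 87 44.
Read back as big-endian, the last byte is least significant, giving 0x5B8744.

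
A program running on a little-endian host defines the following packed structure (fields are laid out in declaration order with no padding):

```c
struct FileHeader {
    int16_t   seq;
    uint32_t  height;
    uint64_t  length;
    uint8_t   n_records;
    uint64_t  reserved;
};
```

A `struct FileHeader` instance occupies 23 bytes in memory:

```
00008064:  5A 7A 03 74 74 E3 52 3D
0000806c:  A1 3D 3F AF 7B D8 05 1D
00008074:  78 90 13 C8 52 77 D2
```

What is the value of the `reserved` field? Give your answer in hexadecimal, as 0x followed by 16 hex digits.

`reserved` follows `seq` (2 B), `height` (4 B), `length` (8 B), `n_records` (1 B), so it starts at offset 2 + 4 + 8 + 1 = 15 and occupies 8 bytes.
Bytes at offsets 15..22: 1D 78 90 13 C8 52 77 D2.
In little-endian order the low byte comes first in memory.
Reassemble most-significant byte first: D2 77 52 C8 13 90 78 1D → 0xD27752C81390781D.

0xD27752C81390781D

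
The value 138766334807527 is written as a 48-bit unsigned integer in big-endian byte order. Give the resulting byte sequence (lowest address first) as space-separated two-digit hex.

7E 35 0E 17 CD E7

138766334807527 in hexadecimal, padded to 48 bits, is 0x7E350E17CDE7.
Split into bytes (most-significant first): 7E 35 0E 17 CD E7.
In big-endian order the high byte comes first in memory.
So the memory order matches the most-significant-first order: 7E 35 0E 17 CD E7.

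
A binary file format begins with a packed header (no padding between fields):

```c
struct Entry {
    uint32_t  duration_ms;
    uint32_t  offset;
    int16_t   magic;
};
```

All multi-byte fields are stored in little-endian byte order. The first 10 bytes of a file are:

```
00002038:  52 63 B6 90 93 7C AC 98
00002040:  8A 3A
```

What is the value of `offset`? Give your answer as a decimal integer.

2561440915

`offset` follows `duration_ms` (4 bytes), so it starts at byte offset 4 and occupies 4 bytes.
Bytes at offsets 4..7: 93 7C AC 98.
In little-endian order the low byte comes first in memory.
Reassemble most-significant byte first: 98 AC 7C 93 → 0x98AC7C93.
0x98AC7C93 = 2561440915.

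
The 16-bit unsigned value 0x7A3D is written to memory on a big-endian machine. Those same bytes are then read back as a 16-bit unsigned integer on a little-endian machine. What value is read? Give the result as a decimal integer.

15738

Stored big-endian, the bytes at ascending addresses are 7A 3D.
Read back as little-endian, the first byte is least significant, giving 0x3D7A.
0x3D7A = 15738.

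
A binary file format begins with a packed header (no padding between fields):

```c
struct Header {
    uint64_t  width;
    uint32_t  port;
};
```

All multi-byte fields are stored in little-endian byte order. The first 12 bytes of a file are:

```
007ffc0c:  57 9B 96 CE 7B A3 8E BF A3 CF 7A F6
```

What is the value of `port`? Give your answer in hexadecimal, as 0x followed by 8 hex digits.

`port` follows `width` (8 bytes), so it starts at byte offset 8 and occupies 4 bytes.
Bytes at offsets 8..11: A3 CF 7A F6.
In little-endian order the low byte comes first in memory.
Reassemble most-significant byte first: F6 7A CF A3 → 0xF67ACFA3.

0xF67ACFA3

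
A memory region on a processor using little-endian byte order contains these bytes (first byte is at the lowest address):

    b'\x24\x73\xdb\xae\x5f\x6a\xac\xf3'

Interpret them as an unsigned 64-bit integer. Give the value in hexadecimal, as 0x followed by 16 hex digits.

Little-endian: lowest address holds the least-significant byte.
Reassemble most-significant byte first: F3 AC 6A 5F AE DB 73 24 → 0xF3AC6A5FAEDB7324.

0xF3AC6A5FAEDB7324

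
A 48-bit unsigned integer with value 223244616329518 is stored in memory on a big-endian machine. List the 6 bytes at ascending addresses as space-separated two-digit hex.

223244616329518 in hexadecimal, padded to 48 bits, is 0xCB0A300DE92E.
Split into bytes (most-significant first): CB 0A 30 0D E9 2E.
Big-endian stores the most-significant byte at the lowest address.
So the memory order matches the most-significant-first order: CB 0A 30 0D E9 2E.

CB 0A 30 0D E9 2E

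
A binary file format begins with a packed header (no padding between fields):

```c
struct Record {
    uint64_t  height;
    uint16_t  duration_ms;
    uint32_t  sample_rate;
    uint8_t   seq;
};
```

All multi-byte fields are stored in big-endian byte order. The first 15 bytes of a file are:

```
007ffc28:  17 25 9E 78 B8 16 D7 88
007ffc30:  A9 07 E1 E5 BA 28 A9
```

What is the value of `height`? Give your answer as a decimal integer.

1667913478332405640

`height` is the first field, at byte offset 0, occupying 8 bytes.
Bytes at offsets 0..7: 17 25 9E 78 B8 16 D7 88.
Big-endian: lowest address holds the most-significant byte.
The bytes are already most-significant first: 0x17259E78B816D788.
0x17259E78B816D788 = 1667913478332405640.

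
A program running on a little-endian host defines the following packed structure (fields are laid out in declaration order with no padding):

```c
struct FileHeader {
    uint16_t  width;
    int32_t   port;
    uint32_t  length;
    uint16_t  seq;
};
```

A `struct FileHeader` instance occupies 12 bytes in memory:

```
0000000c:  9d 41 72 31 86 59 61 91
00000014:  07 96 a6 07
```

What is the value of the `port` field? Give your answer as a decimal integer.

`port` follows `width` (2 bytes), so it starts at byte offset 2 and occupies 4 bytes.
Bytes at offsets 2..5: 72 31 86 59.
Little-endian stores the least-significant byte at the lowest address.
Reassemble most-significant byte first: 59 86 31 72 → 0x59863172.
0x59863172 = 1501966706.

1501966706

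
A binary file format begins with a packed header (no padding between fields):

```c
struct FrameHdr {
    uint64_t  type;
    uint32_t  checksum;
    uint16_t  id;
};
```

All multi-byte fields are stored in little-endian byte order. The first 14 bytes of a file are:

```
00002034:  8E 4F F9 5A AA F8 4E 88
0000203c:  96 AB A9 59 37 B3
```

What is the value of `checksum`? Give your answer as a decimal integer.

1504291734

`checksum` follows `type` (8 bytes), so it starts at byte offset 8 and occupies 4 bytes.
Bytes at offsets 8..11: 96 AB A9 59.
Little-endian: lowest address holds the least-significant byte.
Reassemble most-significant byte first: 59 A9 AB 96 → 0x59A9AB96.
0x59A9AB96 = 1504291734.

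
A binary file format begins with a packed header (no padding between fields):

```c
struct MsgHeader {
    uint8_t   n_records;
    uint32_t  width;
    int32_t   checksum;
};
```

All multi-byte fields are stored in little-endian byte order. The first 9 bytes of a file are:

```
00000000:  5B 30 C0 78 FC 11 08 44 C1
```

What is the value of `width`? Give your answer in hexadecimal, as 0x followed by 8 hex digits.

`width` follows `n_records` (1 byte), so it starts at byte offset 1 and occupies 4 bytes.
Bytes at offsets 1..4: 30 C0 78 FC.
Little-endian: lowest address holds the least-significant byte.
Reassemble most-significant byte first: FC 78 C0 30 → 0xFC78C030.

0xFC78C030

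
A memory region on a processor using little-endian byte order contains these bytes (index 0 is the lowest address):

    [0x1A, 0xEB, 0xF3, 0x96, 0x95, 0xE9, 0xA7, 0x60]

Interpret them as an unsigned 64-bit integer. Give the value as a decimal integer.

Little-endian stores the least-significant byte at the lowest address.
Reassemble most-significant byte first: 60 A7 E9 95 96 F3 EB 1A → 0x60A7E99596F3EB1A.
0x60A7E99596F3EB1A = 6964792177443728154.

6964792177443728154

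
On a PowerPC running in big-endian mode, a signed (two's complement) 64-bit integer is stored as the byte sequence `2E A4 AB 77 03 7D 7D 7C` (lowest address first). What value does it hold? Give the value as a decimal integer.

Big-endian: lowest address holds the most-significant byte.
The bytes are already most-significant first: 0x2EA4AB77037D7D7C.
0x2EA4AB77037D7D7C = 3360999749573246332.

3360999749573246332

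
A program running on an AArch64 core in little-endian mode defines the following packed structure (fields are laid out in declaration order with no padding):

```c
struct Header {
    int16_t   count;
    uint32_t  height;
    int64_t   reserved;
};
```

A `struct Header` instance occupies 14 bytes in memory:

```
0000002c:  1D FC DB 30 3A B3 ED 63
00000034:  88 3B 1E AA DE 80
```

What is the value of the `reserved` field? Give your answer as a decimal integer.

-9160697545200475155

`reserved` follows `count` (2 B), `height` (4 B), so it starts at offset 2 + 4 = 6 and occupies 8 bytes.
Bytes at offsets 6..13: ED 63 88 3B 1E AA DE 80.
Little-endian stores the least-significant byte at the lowest address.
Reassemble most-significant byte first: 80 DE AA 1E 3B 88 63 ED → 0x80DEAA1E3B8863ED.
Top bit is set, so as a signed 64-bit value this is 0x80DEAA1E3B8863ED − 2^64 = -9160697545200475155.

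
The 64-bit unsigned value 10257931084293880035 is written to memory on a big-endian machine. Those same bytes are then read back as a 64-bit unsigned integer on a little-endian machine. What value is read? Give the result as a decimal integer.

10257931084293880035 in 64-bit hexadecimal is 0x8E5B7DF8E9C638E3.
Stored big-endian, the bytes at ascending addresses are 8E 5B 7D F8 E9 C6 38 E3.
Read back as little-endian, the first byte is least significant, giving 0xE338C6E9F87D5B8E.
0xE338C6E9F87D5B8E = 16373055153504082830.

16373055153504082830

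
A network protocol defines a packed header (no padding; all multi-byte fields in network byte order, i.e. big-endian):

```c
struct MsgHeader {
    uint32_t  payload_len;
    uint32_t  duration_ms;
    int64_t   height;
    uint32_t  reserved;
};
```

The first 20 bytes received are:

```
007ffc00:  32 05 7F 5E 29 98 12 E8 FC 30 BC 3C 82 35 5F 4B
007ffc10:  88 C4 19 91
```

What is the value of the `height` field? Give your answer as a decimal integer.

`height` follows `payload_len` (4 B), `duration_ms` (4 B), so it starts at offset 4 + 4 = 8 and occupies 8 bytes.
Bytes at offsets 8..15: FC 30 BC 3C 82 35 5F 4B.
In big-endian order the high byte comes first in memory.
The bytes are already most-significant first: 0xFC30BC3C82355F4B.
Top bit is set, so as a signed 64-bit value this is 0xFC30BC3C82355F4B − 2^64 = -274512609201004725.

-274512609201004725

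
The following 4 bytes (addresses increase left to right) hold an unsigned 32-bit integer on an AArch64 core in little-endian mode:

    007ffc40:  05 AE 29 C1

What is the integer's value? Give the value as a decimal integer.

In little-endian order the low byte comes first in memory.
Reassemble most-significant byte first: C1 29 AE 05 → 0xC129AE05.
0xC129AE05 = 3240734213.

3240734213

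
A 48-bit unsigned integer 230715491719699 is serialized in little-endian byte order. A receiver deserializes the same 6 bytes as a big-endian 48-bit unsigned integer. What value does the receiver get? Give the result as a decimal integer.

230715491719699 in 48-bit hexadecimal is 0xD1D5A2ED9A13.
Stored little-endian, the bytes at ascending addresses are 13 9A ED A2 D5 D1.
Read back as big-endian, the last byte is least significant, giving 0x139AEDA2D5D1.
0x139AEDA2D5D1 = 21556132763089.

21556132763089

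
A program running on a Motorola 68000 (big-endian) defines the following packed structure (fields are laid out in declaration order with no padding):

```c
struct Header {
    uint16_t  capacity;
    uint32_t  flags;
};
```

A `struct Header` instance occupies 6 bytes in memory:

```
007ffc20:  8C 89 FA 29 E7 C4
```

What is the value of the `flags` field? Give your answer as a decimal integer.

4197050308

`flags` follows `capacity` (2 bytes), so it starts at byte offset 2 and occupies 4 bytes.
Bytes at offsets 2..5: FA 29 E7 C4.
In big-endian order the high byte comes first in memory.
The bytes are already most-significant first: 0xFA29E7C4.
0xFA29E7C4 = 4197050308.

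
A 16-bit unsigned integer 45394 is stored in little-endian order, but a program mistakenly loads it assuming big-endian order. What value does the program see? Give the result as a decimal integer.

21169

45394 in 16-bit hexadecimal is 0xB152.
Stored little-endian, the bytes at ascending addresses are 52 B1.
Read back as big-endian, the last byte is least significant, giving 0x52B1.
0x52B1 = 21169.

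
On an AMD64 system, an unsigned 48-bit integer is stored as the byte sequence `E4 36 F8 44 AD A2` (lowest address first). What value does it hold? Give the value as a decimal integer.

Little-endian: lowest address holds the least-significant byte.
Reassemble most-significant byte first: A2 AD 44 F8 36 E4 → 0xA2AD44F836E4.
0xA2AD44F836E4 = 178865070159588.

178865070159588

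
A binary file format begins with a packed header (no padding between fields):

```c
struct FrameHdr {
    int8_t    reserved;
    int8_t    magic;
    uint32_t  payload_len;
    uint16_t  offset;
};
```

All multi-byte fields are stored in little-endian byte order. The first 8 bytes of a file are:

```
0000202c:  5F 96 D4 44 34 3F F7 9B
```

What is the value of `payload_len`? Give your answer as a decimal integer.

1060390100

`payload_len` follows `reserved` (1 B), `magic` (1 B), so it starts at offset 1 + 1 = 2 and occupies 4 bytes.
Bytes at offsets 2..5: D4 44 34 3F.
In little-endian order the low byte comes first in memory.
Reassemble most-significant byte first: 3F 34 44 D4 → 0x3F3444D4.
0x3F3444D4 = 1060390100.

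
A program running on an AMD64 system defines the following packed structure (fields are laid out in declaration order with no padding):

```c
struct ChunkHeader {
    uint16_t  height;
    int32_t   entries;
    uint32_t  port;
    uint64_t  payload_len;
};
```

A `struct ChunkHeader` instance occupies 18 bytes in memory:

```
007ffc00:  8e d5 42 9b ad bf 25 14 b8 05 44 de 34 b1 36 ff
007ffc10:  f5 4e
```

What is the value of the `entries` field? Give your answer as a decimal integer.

-1079141566

`entries` follows `height` (2 bytes), so it starts at byte offset 2 and occupies 4 bytes.
Bytes at offsets 2..5: 42 9B AD BF.
Little-endian: lowest address holds the least-significant byte.
Reassemble most-significant byte first: BF AD 9B 42 → 0xBFAD9B42.
Top bit is set, so as a signed 32-bit value this is 0xBFAD9B42 − 2^32 = -1079141566.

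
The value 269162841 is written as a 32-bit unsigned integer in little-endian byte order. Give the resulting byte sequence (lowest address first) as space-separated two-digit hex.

59 19 0B 10

269162841 in hexadecimal, padded to 32 bits, is 0x100B1959.
Split into bytes (most-significant first): 10 0B 19 59.
In little-endian order the low byte comes first in memory.
So at ascending addresses the bytes are 59 19 0B 10.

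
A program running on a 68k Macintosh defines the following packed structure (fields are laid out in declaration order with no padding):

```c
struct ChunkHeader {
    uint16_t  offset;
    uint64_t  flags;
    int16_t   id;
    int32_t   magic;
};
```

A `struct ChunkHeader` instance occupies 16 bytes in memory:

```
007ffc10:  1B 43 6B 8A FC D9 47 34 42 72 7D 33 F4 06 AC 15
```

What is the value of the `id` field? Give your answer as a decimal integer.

`id` follows `offset` (2 B), `flags` (8 B), so it starts at offset 2 + 8 = 10 and occupies 2 bytes.
Bytes at offsets 10..11: 7D 33.
Big-endian stores the most-significant byte at the lowest address.
The bytes are already most-significant first: 0x7D33.
0x7D33 = 32051.

32051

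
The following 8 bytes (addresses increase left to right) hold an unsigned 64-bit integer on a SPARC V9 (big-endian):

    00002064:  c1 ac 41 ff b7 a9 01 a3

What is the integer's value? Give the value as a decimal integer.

In big-endian order the high byte comes first in memory.
The bytes are already most-significant first: 0xC1AC41FFB7A901A3.
0xC1AC41FFB7A901A3 = 13955601911868096931.

13955601911868096931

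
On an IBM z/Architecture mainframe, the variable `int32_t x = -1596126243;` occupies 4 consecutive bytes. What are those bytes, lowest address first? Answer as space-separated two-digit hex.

Two's complement of -1596126243 in 32 bits: 1596126243 = 0x5F22F423; invert → 0xA0DD0BDC; add 1 → 0xA0DD0BDD.
Split into bytes (most-significant first): A0 DD 0B DD.
In big-endian order the high byte comes first in memory.
So the memory order matches the most-significant-first order: A0 DD 0B DD.

A0 DD 0B DD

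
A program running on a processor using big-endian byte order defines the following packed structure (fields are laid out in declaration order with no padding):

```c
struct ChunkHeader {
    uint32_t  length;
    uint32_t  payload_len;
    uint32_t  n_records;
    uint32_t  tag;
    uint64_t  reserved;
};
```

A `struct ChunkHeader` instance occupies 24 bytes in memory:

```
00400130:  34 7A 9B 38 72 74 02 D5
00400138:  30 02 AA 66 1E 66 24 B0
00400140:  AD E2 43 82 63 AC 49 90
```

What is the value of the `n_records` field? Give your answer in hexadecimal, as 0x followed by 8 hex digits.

`n_records` follows `length` (4 B), `payload_len` (4 B), so it starts at offset 4 + 4 = 8 and occupies 4 bytes.
Bytes at offsets 8..11: 30 02 AA 66.
Big-endian: lowest address holds the most-significant byte.
The bytes are already most-significant first: 0x3002AA66.

0x3002AA66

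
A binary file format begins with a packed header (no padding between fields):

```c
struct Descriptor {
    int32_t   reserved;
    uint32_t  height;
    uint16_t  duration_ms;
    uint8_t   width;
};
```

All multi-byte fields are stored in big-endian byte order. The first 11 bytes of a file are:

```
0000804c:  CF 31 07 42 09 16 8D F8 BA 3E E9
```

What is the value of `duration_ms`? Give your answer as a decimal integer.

`duration_ms` follows `reserved` (4 B), `height` (4 B), so it starts at offset 4 + 4 = 8 and occupies 2 bytes.
Bytes at offsets 8..9: BA 3E.
Big-endian: lowest address holds the most-significant byte.
The bytes are already most-significant first: 0xBA3E.
0xBA3E = 47678.

47678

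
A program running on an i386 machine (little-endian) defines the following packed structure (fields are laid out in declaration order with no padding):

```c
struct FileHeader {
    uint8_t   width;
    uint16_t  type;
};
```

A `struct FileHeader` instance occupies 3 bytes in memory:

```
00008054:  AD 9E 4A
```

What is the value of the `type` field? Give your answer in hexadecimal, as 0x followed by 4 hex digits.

`type` follows `width` (1 byte), so it starts at byte offset 1 and occupies 2 bytes.
Bytes at offsets 1..2: 9E 4A.
Little-endian stores the least-significant byte at the lowest address.
Reassemble most-significant byte first: 4A 9E → 0x4A9E.

0x4A9E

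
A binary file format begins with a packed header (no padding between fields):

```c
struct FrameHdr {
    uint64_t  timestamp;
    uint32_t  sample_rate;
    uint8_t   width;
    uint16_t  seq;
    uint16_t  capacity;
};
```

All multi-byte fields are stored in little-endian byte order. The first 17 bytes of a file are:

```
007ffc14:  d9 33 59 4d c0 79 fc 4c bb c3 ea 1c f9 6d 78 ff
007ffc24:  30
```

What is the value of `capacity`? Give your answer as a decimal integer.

`capacity` follows `timestamp` (8 B), `sample_rate` (4 B), `width` (1 B), `seq` (2 B), so it starts at offset 8 + 4 + 1 + 2 = 15 and occupies 2 bytes.
Bytes at offsets 15..16: FF 30.
Little-endian stores the least-significant byte at the lowest address.
Reassemble most-significant byte first: 30 FF → 0x30FF.
0x30FF = 12543.

12543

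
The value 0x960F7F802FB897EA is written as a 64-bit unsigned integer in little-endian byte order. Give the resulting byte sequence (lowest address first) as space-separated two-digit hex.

Split into bytes (most-significant first): 96 0F 7F 80 2F B8 97 EA.
Little-endian stores the least-significant byte at the lowest address.
So at ascending addresses the bytes are EA 97 B8 2F 80 7F 0F 96.

EA 97 B8 2F 80 7F 0F 96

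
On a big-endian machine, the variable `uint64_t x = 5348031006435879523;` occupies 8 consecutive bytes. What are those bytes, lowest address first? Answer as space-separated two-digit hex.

5348031006435879523 in hexadecimal, padded to 64 bits, is 0x4A3805DD8262AA63.
Split into bytes (most-significant first): 4A 38 05 DD 82 62 AA 63.
In big-endian order the high byte comes first in memory.
So the memory order matches the most-significant-first order: 4A 38 05 DD 82 62 AA 63.

4A 38 05 DD 82 62 AA 63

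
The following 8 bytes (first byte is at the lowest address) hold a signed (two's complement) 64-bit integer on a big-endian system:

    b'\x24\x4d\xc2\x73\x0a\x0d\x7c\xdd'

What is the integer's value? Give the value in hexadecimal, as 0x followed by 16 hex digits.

In big-endian order the high byte comes first in memory.
The bytes are already most-significant first: 0x244DC2730A0D7CDD.

0x244DC2730A0D7CDD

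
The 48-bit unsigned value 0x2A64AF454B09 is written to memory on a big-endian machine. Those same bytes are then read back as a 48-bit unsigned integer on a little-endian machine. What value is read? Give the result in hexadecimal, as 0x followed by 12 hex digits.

0x094B45AF642A

Stored big-endian, the bytes at ascending addresses are 2A 64 AF 45 4B 09.
Read back as little-endian, the first byte is least significant, giving 0x094B45AF642A.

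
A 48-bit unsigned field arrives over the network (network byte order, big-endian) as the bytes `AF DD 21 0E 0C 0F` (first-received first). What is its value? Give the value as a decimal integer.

In big-endian order the high byte comes first in memory.
The bytes are already most-significant first: 0xAFDD210E0C0F.
0xAFDD210E0C0F = 193364277201935.

193364277201935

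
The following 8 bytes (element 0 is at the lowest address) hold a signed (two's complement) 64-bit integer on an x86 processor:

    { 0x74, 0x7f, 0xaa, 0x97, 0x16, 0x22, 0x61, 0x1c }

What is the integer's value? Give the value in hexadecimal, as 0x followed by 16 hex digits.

0x1C61221697AA7F74

Little-endian stores the least-significant byte at the lowest address.
Reassemble most-significant byte first: 1C 61 22 16 97 AA 7F 74 → 0x1C61221697AA7F74.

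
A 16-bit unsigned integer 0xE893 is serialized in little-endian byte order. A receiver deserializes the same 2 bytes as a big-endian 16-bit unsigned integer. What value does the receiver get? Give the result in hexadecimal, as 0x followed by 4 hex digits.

0x93E8

Stored little-endian, the bytes at ascending addresses are 93 E8.
Read back as big-endian, the last byte is least significant, giving 0x93E8.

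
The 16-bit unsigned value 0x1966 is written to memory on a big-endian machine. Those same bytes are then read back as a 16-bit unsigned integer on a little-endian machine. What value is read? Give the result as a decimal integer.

26137

Stored big-endian, the bytes at ascending addresses are 19 66.
Read back as little-endian, the first byte is least significant, giving 0x6619.
0x6619 = 26137.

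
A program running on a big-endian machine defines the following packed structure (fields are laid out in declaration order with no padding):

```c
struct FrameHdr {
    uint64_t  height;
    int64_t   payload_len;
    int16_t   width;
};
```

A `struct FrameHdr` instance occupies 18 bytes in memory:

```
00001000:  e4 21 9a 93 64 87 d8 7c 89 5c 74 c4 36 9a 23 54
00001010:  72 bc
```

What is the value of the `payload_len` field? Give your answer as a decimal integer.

`payload_len` follows `height` (8 bytes), so it starts at byte offset 8 and occupies 8 bytes.
Bytes at offsets 8..15: 89 5C 74 C4 36 9A 23 54.
Big-endian: lowest address holds the most-significant byte.
The bytes are already most-significant first: 0x895C74C4369A2354.
Top bit is set, so as a signed 64-bit value this is 0x895C74C4369A2354 − 2^64 = -8548829606577560748.

-8548829606577560748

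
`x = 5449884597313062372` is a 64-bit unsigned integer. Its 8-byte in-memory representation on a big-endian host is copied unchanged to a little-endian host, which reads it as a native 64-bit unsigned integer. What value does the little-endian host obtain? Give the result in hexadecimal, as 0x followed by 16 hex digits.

0xE4C5B7A12AE1A14B

5449884597313062372 in 64-bit hexadecimal is 0x4BA1E12AA1B7C5E4.
Stored big-endian, the bytes at ascending addresses are 4B A1 E1 2A A1 B7 C5 E4.
Read back as little-endian, the first byte is least significant, giving 0xE4C5B7A12AE1A14B.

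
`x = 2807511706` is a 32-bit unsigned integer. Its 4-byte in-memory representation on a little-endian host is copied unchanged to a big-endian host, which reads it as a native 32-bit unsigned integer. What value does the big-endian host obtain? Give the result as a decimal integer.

2807511706 in 32-bit hexadecimal is 0xA7573A9A.
Stored little-endian, the bytes at ascending addresses are 9A 3A 57 A7.
Read back as big-endian, the last byte is least significant, giving 0x9A3A57A7.
0x9A3A57A7 = 2587514791.

2587514791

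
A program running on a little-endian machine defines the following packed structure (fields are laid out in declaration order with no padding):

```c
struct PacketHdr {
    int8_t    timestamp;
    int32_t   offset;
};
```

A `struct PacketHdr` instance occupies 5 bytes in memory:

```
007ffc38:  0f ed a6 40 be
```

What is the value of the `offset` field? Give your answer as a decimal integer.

-1103059219

`offset` follows `timestamp` (1 byte), so it starts at byte offset 1 and occupies 4 bytes.
Bytes at offsets 1..4: ED A6 40 BE.
Little-endian: lowest address holds the least-significant byte.
Reassemble most-significant byte first: BE 40 A6 ED → 0xBE40A6ED.
Top bit is set, so as a signed 32-bit value this is 0xBE40A6ED − 2^32 = -1103059219.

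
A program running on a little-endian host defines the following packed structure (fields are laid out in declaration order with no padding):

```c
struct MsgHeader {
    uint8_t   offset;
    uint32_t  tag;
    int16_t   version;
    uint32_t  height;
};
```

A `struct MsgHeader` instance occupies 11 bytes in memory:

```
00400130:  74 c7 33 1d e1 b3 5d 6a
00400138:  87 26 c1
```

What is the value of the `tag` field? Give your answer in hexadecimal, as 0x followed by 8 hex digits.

`tag` follows `offset` (1 byte), so it starts at byte offset 1 and occupies 4 bytes.
Bytes at offsets 1..4: C7 33 1D E1.
Little-endian: lowest address holds the least-significant byte.
Reassemble most-significant byte first: E1 1D 33 C7 → 0xE11D33C7.

0xE11D33C7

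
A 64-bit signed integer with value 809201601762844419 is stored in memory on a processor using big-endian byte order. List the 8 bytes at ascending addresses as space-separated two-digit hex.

0B 3A DC 91 C8 C0 5F 03

809201601762844419 in hexadecimal, padded to 64 bits, is 0x0B3ADC91C8C05F03.
Split into bytes (most-significant first): 0B 3A DC 91 C8 C0 5F 03.
Big-endian: lowest address holds the most-significant byte.
So the memory order matches the most-significant-first order: 0B 3A DC 91 C8 C0 5F 03.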